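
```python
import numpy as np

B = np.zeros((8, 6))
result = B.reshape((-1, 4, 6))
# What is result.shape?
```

(2, 4, 6)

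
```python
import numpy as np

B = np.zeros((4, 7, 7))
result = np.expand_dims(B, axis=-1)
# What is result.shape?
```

(4, 7, 7, 1)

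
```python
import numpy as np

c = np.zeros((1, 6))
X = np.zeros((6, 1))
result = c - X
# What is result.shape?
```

(6, 6)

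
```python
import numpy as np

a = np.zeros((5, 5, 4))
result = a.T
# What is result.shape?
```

(4, 5, 5)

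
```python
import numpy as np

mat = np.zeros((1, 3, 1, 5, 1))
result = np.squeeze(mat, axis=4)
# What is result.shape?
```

(1, 3, 1, 5)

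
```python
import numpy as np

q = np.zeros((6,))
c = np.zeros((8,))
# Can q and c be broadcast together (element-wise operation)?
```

No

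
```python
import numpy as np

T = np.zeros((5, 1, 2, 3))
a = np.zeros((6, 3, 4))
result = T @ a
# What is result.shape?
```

(5, 6, 2, 4)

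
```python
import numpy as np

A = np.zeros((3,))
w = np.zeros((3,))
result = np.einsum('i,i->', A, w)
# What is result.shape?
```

()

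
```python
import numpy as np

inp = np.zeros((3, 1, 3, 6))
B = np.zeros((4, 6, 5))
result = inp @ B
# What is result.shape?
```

(3, 4, 3, 5)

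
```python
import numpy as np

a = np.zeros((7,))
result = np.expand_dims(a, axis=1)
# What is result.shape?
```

(7, 1)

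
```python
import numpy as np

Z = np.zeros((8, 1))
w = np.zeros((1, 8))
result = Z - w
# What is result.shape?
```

(8, 8)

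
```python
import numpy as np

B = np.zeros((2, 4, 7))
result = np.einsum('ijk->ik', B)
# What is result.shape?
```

(2, 7)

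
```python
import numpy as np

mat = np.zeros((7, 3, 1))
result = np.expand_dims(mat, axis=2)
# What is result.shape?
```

(7, 3, 1, 1)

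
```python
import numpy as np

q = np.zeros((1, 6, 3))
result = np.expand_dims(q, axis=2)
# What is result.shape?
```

(1, 6, 1, 3)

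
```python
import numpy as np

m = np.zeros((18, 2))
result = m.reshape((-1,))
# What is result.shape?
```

(36,)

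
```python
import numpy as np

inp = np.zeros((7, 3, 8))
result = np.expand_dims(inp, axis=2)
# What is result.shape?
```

(7, 3, 1, 8)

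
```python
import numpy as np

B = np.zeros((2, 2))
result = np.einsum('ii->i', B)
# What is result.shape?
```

(2,)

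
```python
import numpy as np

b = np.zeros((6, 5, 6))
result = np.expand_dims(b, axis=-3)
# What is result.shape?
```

(6, 1, 5, 6)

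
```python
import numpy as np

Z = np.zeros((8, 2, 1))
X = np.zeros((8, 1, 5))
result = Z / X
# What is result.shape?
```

(8, 2, 5)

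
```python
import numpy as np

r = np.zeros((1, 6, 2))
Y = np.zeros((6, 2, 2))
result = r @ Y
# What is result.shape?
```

(6, 6, 2)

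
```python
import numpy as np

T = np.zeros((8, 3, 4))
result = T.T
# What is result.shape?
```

(4, 3, 8)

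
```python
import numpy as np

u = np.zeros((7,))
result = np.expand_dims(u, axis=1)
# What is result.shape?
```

(7, 1)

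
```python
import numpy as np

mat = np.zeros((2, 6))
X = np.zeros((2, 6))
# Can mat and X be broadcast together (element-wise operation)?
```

Yes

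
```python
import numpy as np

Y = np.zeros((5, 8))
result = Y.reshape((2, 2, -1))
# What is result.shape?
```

(2, 2, 10)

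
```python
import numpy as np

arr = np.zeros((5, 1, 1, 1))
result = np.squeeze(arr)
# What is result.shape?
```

(5,)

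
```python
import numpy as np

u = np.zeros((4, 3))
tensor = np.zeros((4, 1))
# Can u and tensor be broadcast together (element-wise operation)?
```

Yes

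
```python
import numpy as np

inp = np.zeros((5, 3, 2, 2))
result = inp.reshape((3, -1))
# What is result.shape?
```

(3, 20)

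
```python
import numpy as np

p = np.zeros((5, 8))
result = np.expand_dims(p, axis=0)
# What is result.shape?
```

(1, 5, 8)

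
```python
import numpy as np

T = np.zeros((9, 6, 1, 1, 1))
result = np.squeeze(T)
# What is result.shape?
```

(9, 6)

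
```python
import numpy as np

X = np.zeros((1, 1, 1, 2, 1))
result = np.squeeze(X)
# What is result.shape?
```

(2,)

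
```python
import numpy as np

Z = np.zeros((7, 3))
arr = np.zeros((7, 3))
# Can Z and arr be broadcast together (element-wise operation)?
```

Yes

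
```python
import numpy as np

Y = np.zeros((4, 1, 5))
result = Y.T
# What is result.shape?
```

(5, 1, 4)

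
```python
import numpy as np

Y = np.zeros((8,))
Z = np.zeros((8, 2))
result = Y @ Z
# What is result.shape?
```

(2,)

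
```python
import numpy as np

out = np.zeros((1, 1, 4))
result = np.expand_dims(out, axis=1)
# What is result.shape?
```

(1, 1, 1, 4)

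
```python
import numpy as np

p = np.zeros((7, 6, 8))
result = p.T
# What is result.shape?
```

(8, 6, 7)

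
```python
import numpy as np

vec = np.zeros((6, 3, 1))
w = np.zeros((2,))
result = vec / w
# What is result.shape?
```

(6, 3, 2)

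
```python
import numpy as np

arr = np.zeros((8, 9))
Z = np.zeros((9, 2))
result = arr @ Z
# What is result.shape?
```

(8, 2)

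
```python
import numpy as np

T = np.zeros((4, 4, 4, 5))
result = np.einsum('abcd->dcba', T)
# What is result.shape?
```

(5, 4, 4, 4)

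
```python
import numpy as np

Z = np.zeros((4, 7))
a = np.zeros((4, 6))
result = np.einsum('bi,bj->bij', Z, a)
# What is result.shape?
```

(4, 7, 6)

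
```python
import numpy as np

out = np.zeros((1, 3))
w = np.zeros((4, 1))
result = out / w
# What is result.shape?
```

(4, 3)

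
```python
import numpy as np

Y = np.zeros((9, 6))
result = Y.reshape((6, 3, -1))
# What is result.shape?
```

(6, 3, 3)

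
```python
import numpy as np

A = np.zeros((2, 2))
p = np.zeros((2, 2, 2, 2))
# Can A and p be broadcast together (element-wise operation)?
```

Yes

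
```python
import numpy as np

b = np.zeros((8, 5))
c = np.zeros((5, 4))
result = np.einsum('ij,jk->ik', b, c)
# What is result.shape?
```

(8, 4)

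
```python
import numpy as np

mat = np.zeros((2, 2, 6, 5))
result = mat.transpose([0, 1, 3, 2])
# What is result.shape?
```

(2, 2, 5, 6)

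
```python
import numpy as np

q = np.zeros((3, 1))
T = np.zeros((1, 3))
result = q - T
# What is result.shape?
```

(3, 3)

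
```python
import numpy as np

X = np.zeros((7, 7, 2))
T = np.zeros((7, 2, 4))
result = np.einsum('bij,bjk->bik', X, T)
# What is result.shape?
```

(7, 7, 4)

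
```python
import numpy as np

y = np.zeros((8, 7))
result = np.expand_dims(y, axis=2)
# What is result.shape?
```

(8, 7, 1)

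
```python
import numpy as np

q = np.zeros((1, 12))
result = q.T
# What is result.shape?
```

(12, 1)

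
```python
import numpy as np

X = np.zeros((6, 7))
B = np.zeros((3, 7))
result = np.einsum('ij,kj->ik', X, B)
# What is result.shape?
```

(6, 3)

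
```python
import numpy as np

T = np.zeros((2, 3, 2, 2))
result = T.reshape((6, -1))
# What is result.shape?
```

(6, 4)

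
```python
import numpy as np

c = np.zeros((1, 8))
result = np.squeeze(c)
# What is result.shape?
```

(8,)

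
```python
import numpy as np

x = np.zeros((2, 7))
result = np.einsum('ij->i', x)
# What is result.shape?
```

(2,)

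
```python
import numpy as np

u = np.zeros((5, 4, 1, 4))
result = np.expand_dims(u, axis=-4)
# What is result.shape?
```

(5, 1, 4, 1, 4)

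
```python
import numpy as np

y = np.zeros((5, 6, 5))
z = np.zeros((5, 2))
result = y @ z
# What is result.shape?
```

(5, 6, 2)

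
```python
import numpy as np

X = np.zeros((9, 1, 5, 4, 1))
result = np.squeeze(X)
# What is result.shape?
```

(9, 5, 4)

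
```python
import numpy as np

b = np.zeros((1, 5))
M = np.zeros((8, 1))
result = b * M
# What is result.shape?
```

(8, 5)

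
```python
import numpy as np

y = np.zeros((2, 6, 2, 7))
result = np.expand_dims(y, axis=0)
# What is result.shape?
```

(1, 2, 6, 2, 7)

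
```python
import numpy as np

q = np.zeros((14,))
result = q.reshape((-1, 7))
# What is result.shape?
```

(2, 7)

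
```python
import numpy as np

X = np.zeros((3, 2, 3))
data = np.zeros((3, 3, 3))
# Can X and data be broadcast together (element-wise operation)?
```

No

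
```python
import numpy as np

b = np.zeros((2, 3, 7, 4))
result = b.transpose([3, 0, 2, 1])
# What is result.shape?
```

(4, 2, 7, 3)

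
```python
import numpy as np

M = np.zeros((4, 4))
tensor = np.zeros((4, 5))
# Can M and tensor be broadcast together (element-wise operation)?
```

No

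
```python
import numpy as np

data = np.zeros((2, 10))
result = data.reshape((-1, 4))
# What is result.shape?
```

(5, 4)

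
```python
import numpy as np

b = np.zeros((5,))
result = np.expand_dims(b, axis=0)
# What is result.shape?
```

(1, 5)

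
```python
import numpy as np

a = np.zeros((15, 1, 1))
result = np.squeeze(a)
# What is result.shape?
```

(15,)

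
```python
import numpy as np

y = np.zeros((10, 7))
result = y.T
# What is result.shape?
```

(7, 10)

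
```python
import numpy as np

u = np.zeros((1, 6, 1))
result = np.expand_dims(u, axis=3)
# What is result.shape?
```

(1, 6, 1, 1)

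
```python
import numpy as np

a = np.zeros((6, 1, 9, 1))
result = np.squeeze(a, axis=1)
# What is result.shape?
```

(6, 9, 1)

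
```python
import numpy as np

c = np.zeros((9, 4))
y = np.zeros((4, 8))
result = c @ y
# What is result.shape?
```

(9, 8)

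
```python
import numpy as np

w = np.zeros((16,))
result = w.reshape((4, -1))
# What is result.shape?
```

(4, 4)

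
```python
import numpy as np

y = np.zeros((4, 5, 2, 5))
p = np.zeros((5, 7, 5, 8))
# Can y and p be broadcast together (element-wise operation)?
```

No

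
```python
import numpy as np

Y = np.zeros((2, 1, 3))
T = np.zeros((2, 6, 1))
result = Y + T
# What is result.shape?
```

(2, 6, 3)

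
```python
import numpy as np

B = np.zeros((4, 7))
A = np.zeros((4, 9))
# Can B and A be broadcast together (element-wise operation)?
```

No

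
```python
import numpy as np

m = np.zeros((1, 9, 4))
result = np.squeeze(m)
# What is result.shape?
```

(9, 4)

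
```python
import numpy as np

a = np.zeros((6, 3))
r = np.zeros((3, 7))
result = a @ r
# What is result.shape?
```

(6, 7)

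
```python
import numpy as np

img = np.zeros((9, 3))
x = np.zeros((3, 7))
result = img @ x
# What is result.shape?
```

(9, 7)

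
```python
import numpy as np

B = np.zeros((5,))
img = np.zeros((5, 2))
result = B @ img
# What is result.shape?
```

(2,)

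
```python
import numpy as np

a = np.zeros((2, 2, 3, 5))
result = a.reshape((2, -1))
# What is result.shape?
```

(2, 30)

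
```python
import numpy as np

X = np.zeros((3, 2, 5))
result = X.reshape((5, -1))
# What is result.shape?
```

(5, 6)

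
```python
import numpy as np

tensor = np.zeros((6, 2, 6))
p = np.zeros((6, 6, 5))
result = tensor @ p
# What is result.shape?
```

(6, 2, 5)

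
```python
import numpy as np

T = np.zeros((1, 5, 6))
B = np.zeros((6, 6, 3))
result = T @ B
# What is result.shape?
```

(6, 5, 3)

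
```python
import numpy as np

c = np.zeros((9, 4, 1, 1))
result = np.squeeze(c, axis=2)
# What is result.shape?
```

(9, 4, 1)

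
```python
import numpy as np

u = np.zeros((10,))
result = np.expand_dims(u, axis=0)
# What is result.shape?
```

(1, 10)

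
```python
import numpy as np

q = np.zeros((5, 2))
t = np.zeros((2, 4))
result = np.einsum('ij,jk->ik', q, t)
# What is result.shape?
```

(5, 4)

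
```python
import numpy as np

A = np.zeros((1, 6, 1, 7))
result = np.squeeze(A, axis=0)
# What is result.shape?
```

(6, 1, 7)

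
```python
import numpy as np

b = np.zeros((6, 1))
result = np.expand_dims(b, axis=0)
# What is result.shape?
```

(1, 6, 1)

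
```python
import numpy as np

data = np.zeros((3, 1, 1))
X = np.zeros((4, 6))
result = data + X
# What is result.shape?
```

(3, 4, 6)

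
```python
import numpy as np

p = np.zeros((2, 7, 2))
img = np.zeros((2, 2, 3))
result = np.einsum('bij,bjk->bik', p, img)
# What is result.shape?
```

(2, 7, 3)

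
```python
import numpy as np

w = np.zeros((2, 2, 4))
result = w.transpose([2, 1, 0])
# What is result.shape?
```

(4, 2, 2)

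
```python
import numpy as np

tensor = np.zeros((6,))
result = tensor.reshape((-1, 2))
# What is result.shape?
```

(3, 2)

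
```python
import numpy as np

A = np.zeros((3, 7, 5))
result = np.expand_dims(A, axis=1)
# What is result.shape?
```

(3, 1, 7, 5)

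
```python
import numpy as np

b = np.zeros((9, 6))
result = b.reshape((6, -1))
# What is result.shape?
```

(6, 9)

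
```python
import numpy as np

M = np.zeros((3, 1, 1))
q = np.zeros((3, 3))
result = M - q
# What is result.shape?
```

(3, 3, 3)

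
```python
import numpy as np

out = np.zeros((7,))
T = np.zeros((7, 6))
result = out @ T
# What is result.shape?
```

(6,)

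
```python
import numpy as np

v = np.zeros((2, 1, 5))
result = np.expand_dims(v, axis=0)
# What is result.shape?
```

(1, 2, 1, 5)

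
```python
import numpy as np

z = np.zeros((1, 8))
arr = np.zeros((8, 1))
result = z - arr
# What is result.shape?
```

(8, 8)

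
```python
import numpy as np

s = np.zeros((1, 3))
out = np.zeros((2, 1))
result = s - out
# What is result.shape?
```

(2, 3)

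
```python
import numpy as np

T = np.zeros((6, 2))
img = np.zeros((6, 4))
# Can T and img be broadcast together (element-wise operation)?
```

No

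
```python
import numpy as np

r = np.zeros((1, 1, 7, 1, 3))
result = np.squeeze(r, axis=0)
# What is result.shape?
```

(1, 7, 1, 3)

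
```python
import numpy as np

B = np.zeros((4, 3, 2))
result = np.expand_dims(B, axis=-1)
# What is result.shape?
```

(4, 3, 2, 1)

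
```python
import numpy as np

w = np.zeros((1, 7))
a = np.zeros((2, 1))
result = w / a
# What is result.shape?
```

(2, 7)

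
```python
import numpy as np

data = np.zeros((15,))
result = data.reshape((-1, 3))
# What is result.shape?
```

(5, 3)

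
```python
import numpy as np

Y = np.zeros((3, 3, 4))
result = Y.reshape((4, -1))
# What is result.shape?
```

(4, 9)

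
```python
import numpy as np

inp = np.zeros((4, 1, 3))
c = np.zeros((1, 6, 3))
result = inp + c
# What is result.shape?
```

(4, 6, 3)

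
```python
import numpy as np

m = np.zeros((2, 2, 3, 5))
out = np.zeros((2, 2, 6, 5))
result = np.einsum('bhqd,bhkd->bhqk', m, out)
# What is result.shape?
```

(2, 2, 3, 6)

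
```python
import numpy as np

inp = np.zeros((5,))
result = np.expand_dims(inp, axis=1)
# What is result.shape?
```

(5, 1)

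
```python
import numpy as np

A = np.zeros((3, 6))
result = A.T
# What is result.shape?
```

(6, 3)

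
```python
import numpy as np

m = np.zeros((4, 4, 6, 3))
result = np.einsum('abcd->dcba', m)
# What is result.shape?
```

(3, 6, 4, 4)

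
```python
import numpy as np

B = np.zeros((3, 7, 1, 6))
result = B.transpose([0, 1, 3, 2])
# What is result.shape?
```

(3, 7, 6, 1)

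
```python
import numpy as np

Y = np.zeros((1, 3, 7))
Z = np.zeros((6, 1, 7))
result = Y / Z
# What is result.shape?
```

(6, 3, 7)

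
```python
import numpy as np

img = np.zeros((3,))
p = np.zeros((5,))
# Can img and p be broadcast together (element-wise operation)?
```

No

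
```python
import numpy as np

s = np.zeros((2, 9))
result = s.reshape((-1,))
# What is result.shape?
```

(18,)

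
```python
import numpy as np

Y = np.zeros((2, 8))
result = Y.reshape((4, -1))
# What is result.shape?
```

(4, 4)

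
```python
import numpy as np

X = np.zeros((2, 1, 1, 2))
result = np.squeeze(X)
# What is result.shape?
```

(2, 2)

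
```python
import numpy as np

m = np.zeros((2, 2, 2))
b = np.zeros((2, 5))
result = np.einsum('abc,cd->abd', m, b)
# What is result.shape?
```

(2, 2, 5)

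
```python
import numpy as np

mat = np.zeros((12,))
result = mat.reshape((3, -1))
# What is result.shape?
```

(3, 4)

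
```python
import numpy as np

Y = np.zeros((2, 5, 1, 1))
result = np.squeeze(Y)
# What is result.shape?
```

(2, 5)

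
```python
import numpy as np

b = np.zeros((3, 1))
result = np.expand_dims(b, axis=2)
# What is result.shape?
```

(3, 1, 1)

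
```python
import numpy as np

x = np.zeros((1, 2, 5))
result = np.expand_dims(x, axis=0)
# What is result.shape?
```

(1, 1, 2, 5)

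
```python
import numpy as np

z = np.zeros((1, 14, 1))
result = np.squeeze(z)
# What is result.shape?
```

(14,)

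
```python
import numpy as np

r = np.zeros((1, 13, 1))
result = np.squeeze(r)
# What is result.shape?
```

(13,)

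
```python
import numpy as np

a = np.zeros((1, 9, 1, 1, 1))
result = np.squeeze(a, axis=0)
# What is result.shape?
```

(9, 1, 1, 1)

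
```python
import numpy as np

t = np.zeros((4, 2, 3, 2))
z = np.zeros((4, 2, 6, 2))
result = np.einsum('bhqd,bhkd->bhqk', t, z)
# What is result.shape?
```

(4, 2, 3, 6)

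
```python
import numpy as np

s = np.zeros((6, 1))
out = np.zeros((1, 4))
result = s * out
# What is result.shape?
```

(6, 4)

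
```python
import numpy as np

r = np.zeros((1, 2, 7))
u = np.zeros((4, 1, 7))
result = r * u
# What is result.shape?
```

(4, 2, 7)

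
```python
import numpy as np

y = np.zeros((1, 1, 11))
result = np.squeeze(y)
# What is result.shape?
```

(11,)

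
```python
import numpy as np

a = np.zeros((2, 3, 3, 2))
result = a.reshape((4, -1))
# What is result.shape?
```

(4, 9)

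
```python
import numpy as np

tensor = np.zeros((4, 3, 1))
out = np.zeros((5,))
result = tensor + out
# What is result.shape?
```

(4, 3, 5)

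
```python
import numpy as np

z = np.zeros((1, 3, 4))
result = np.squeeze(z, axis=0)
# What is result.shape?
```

(3, 4)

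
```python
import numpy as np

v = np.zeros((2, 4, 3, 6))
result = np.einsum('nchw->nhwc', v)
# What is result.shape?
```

(2, 3, 6, 4)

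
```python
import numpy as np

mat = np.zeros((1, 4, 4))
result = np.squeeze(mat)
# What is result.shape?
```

(4, 4)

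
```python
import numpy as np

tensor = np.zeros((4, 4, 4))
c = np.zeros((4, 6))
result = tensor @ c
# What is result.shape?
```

(4, 4, 6)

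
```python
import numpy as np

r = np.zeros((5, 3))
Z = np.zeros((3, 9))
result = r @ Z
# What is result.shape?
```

(5, 9)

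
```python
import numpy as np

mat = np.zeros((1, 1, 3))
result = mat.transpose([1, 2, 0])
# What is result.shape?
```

(1, 3, 1)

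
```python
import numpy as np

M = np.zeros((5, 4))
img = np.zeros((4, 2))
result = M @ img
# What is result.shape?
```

(5, 2)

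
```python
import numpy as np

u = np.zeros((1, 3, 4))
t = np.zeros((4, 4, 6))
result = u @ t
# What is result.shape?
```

(4, 3, 6)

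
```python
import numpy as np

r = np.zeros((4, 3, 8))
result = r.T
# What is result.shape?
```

(8, 3, 4)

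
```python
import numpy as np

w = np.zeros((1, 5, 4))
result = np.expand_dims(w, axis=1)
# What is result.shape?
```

(1, 1, 5, 4)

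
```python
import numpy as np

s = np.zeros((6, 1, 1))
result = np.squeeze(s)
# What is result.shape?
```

(6,)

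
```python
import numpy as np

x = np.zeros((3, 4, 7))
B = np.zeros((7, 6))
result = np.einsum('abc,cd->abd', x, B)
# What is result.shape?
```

(3, 4, 6)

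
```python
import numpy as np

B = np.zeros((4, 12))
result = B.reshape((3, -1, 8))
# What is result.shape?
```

(3, 2, 8)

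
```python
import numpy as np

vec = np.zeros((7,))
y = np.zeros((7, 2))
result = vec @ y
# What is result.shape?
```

(2,)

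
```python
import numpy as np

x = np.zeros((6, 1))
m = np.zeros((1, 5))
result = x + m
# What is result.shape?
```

(6, 5)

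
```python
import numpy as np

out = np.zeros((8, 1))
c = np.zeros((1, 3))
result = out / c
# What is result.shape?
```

(8, 3)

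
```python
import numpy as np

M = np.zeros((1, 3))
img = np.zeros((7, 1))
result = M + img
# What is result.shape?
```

(7, 3)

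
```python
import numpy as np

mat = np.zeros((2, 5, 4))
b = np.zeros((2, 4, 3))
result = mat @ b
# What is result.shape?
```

(2, 5, 3)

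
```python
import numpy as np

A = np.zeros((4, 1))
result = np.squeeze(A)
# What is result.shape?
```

(4,)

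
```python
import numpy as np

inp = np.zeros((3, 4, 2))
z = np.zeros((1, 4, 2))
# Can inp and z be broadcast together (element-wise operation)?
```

Yes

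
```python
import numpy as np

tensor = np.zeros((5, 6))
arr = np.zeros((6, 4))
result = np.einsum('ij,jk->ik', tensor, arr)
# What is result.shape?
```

(5, 4)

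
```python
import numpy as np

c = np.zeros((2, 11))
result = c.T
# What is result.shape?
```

(11, 2)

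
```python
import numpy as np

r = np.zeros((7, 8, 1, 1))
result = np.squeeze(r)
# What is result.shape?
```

(7, 8)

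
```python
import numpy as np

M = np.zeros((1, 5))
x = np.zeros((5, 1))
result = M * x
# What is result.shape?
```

(5, 5)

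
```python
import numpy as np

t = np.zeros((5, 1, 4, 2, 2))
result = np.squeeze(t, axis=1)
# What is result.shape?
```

(5, 4, 2, 2)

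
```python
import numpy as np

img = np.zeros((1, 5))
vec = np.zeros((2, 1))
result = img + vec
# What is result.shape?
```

(2, 5)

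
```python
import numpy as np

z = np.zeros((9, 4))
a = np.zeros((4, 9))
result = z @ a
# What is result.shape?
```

(9, 9)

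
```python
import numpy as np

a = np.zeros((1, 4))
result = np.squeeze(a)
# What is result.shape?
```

(4,)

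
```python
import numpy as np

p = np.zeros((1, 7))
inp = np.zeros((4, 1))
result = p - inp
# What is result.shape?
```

(4, 7)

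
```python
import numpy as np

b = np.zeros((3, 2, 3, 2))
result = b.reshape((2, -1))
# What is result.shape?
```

(2, 18)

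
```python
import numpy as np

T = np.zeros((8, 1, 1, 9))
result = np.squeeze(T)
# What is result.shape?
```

(8, 9)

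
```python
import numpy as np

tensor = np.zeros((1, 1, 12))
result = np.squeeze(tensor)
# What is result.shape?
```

(12,)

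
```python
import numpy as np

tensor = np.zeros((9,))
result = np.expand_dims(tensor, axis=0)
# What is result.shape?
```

(1, 9)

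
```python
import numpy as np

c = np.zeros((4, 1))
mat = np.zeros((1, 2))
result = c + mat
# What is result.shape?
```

(4, 2)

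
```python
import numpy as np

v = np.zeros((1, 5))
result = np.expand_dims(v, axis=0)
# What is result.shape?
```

(1, 1, 5)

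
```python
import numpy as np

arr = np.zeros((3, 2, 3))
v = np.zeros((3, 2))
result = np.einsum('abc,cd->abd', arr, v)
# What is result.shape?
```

(3, 2, 2)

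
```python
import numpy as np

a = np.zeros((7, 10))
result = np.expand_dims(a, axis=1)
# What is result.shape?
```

(7, 1, 10)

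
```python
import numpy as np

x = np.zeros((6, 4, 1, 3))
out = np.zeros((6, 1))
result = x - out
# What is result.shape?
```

(6, 4, 6, 3)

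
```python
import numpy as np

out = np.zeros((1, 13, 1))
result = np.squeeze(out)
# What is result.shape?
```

(13,)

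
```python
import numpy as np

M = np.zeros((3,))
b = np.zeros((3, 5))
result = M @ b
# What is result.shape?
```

(5,)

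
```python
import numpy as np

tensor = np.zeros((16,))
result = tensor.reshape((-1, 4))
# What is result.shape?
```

(4, 4)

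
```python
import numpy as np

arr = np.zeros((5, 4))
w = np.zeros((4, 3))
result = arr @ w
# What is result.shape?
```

(5, 3)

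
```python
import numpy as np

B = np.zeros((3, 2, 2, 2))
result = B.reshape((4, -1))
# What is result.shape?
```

(4, 6)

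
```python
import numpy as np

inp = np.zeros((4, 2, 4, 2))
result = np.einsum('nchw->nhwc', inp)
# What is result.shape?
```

(4, 4, 2, 2)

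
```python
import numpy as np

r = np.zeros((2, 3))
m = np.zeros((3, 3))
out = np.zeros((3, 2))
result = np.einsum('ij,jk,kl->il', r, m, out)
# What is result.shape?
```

(2, 2)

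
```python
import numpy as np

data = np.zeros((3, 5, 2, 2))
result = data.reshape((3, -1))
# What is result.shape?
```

(3, 20)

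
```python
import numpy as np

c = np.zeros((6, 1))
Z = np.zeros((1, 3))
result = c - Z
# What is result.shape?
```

(6, 3)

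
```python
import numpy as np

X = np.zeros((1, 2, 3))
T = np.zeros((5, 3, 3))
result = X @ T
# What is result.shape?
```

(5, 2, 3)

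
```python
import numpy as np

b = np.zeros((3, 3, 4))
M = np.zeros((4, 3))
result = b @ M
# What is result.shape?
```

(3, 3, 3)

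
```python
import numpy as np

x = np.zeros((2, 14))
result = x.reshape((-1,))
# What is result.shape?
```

(28,)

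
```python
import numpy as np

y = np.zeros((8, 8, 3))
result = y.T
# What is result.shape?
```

(3, 8, 8)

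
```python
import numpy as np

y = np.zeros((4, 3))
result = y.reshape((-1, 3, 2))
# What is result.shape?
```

(2, 3, 2)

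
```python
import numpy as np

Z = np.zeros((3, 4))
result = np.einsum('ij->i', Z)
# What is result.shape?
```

(3,)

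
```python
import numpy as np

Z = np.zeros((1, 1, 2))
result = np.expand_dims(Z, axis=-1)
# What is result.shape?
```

(1, 1, 2, 1)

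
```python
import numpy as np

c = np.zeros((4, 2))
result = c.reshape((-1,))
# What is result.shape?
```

(8,)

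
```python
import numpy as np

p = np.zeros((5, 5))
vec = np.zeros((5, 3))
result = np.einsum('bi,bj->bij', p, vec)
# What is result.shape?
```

(5, 5, 3)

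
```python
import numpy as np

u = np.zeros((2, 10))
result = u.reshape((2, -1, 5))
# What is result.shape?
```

(2, 2, 5)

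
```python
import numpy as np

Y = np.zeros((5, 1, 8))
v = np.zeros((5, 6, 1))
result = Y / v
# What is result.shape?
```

(5, 6, 8)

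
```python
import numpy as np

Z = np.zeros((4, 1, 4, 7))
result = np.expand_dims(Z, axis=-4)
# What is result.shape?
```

(4, 1, 1, 4, 7)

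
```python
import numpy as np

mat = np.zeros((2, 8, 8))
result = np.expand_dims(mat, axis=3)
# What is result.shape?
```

(2, 8, 8, 1)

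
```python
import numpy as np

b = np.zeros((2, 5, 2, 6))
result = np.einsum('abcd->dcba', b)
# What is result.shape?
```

(6, 2, 5, 2)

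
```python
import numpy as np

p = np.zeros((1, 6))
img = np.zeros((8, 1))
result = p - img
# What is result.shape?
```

(8, 6)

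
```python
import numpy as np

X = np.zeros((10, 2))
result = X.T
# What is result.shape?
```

(2, 10)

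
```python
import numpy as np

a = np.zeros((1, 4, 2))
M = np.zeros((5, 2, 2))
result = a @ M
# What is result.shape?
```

(5, 4, 2)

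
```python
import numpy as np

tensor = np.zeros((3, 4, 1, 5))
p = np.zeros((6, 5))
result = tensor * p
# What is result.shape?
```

(3, 4, 6, 5)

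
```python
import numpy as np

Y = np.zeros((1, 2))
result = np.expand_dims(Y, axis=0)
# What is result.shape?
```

(1, 1, 2)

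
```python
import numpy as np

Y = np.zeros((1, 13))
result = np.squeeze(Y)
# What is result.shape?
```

(13,)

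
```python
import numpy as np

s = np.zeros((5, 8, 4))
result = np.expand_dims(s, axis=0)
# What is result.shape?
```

(1, 5, 8, 4)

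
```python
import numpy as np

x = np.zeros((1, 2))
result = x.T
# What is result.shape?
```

(2, 1)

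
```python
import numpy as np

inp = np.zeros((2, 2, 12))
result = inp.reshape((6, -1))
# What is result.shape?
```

(6, 8)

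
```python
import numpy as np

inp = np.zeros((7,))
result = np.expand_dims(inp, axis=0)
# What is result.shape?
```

(1, 7)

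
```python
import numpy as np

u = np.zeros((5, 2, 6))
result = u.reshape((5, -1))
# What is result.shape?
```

(5, 12)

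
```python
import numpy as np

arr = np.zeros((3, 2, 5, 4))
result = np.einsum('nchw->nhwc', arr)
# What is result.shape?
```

(3, 5, 4, 2)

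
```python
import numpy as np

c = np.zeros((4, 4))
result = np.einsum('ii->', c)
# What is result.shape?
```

()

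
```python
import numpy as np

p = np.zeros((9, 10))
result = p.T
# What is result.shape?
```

(10, 9)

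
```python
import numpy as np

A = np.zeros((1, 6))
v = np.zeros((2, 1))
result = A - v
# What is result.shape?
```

(2, 6)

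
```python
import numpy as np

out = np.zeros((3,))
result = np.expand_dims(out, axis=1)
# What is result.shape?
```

(3, 1)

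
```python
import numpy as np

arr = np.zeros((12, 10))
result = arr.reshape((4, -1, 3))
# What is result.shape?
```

(4, 10, 3)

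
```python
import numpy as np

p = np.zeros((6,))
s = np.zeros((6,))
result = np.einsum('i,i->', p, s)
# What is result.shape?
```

()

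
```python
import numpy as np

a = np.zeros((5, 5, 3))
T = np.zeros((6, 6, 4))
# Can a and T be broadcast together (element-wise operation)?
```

No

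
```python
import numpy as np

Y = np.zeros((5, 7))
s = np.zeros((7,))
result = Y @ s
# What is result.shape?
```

(5,)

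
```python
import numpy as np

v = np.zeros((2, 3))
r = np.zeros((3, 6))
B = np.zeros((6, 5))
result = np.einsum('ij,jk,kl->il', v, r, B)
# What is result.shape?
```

(2, 5)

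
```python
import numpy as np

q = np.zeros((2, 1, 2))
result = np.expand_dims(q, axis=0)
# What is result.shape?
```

(1, 2, 1, 2)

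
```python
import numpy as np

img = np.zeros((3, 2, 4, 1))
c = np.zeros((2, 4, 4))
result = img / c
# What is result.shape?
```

(3, 2, 4, 4)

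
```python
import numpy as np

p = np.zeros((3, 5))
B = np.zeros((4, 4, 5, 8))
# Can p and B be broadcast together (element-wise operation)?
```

No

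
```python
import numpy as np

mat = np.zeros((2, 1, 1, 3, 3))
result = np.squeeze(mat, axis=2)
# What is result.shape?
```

(2, 1, 3, 3)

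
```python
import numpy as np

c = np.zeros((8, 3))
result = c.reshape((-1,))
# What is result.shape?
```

(24,)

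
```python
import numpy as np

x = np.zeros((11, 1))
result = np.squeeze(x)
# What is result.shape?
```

(11,)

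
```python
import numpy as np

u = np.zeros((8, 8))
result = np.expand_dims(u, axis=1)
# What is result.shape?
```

(8, 1, 8)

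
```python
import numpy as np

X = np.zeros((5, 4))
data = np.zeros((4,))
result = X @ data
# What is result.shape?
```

(5,)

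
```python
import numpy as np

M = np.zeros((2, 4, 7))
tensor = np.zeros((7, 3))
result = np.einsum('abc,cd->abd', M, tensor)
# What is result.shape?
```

(2, 4, 3)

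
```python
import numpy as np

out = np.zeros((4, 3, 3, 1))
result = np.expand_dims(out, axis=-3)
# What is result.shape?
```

(4, 3, 1, 3, 1)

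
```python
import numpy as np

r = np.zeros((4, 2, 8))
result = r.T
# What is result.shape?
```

(8, 2, 4)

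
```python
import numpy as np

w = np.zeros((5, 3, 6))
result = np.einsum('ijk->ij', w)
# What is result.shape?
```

(5, 3)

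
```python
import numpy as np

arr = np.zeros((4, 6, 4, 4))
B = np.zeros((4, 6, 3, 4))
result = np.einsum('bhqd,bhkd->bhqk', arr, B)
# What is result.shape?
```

(4, 6, 4, 3)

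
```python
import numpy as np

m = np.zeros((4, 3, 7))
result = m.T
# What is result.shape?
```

(7, 3, 4)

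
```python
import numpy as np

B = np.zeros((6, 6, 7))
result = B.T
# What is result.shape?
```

(7, 6, 6)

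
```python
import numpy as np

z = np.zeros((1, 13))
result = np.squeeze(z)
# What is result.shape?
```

(13,)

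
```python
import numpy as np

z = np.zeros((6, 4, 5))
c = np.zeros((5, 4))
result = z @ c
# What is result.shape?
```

(6, 4, 4)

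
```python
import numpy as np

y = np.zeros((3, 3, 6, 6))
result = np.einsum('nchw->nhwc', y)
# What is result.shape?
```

(3, 6, 6, 3)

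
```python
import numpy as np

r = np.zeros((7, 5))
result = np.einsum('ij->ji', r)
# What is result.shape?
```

(5, 7)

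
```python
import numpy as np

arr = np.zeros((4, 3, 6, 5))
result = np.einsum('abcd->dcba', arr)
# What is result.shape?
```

(5, 6, 3, 4)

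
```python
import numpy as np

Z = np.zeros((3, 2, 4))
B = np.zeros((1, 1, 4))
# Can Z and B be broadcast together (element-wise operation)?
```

Yes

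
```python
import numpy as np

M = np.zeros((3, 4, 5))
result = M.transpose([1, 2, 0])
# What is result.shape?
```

(4, 5, 3)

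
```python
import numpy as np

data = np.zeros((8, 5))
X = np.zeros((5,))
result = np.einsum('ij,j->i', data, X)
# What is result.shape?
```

(8,)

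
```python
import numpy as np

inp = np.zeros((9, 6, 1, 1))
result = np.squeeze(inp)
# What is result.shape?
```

(9, 6)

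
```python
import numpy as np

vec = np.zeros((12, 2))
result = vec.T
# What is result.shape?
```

(2, 12)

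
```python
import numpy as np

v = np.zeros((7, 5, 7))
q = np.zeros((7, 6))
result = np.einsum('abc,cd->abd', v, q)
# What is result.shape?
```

(7, 5, 6)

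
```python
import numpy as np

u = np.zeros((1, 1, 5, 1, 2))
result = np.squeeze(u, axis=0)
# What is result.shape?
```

(1, 5, 1, 2)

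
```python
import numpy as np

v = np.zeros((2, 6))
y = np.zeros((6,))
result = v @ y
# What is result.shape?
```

(2,)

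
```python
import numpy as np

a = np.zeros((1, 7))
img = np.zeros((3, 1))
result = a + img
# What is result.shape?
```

(3, 7)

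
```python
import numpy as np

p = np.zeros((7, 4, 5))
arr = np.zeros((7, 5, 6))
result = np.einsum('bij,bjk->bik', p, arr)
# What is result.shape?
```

(7, 4, 6)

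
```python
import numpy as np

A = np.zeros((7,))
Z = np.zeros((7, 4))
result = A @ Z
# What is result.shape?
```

(4,)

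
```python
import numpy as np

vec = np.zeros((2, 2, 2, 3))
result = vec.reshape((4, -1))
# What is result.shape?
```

(4, 6)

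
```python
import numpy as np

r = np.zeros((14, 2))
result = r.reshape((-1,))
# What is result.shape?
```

(28,)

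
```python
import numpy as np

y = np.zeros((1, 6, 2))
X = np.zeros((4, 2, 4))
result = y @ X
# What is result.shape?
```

(4, 6, 4)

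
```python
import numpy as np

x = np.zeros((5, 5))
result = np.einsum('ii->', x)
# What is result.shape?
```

()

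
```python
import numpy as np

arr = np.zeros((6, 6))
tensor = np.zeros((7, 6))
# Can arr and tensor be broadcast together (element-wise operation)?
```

No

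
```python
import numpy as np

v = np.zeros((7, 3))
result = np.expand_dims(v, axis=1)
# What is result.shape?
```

(7, 1, 3)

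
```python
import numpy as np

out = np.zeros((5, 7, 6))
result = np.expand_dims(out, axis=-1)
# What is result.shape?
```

(5, 7, 6, 1)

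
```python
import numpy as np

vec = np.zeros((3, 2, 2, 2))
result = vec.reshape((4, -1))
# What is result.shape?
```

(4, 6)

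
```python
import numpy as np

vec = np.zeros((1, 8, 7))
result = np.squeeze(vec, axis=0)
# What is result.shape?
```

(8, 7)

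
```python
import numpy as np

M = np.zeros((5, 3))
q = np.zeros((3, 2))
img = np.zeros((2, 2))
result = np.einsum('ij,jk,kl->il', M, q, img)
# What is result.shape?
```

(5, 2)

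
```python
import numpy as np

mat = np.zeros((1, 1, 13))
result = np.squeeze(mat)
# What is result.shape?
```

(13,)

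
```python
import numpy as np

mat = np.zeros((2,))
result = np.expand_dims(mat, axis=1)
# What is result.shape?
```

(2, 1)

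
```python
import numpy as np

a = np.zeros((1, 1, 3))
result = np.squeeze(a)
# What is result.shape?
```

(3,)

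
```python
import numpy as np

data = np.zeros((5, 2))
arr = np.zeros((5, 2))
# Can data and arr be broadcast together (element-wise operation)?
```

Yes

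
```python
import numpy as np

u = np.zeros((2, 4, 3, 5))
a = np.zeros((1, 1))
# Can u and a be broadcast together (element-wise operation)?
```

Yes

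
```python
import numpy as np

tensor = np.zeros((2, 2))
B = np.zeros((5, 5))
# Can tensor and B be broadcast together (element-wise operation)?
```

No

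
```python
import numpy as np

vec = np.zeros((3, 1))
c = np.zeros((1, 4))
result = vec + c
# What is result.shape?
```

(3, 4)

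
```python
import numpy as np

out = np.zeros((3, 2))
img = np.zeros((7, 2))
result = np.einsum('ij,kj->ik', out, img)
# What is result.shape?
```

(3, 7)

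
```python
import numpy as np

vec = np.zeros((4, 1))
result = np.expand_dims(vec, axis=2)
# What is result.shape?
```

(4, 1, 1)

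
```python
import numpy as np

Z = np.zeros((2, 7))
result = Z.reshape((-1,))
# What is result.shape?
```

(14,)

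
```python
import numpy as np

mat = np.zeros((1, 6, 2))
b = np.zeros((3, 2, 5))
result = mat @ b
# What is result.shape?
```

(3, 6, 5)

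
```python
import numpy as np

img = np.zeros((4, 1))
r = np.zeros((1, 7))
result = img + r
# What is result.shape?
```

(4, 7)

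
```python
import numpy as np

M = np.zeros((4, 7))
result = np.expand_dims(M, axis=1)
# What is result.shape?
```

(4, 1, 7)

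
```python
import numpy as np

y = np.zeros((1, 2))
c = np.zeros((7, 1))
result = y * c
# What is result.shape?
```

(7, 2)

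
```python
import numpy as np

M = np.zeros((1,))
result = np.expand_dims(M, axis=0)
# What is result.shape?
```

(1, 1)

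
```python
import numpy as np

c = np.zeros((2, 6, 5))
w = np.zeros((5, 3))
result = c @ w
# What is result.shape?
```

(2, 6, 3)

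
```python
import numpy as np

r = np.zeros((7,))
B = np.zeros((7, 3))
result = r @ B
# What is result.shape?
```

(3,)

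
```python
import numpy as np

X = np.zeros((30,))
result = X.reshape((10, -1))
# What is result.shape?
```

(10, 3)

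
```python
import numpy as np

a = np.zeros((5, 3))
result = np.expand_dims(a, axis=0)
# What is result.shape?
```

(1, 5, 3)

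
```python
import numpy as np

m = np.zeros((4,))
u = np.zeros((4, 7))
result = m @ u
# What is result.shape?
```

(7,)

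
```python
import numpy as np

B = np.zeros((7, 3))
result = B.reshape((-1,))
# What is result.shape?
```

(21,)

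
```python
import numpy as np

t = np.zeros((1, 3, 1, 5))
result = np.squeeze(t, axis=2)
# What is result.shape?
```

(1, 3, 5)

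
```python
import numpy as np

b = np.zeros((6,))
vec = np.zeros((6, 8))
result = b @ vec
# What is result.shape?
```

(8,)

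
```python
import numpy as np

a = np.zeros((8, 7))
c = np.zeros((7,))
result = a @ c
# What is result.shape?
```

(8,)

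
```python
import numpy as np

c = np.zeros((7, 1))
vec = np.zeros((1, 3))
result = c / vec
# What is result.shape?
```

(7, 3)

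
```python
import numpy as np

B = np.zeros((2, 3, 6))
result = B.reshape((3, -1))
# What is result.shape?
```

(3, 12)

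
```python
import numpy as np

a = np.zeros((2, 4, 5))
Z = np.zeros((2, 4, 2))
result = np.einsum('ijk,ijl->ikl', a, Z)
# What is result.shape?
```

(2, 5, 2)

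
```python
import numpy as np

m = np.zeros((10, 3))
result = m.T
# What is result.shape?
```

(3, 10)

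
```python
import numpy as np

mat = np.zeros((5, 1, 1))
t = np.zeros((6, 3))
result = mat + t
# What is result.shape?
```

(5, 6, 3)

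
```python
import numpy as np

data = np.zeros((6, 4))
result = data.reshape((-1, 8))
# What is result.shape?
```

(3, 8)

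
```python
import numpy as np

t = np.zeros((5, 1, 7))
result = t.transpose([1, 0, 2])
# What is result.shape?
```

(1, 5, 7)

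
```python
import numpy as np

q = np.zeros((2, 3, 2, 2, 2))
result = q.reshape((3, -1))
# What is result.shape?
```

(3, 16)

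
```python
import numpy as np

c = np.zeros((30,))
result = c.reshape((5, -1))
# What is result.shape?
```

(5, 6)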